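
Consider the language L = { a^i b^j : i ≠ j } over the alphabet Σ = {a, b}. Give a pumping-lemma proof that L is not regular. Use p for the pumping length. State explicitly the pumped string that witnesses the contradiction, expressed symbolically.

Suppose for contradiction that L is regular, and let p be the pumping length.
Choose w = a^p b^{p+p!}. Since p ≠ p+p!, w ∈ L; and |w| ≥ p.
Write w = xyz as guaranteed by the lemma, with |xy| ≤ p and y is nonempty.
Since the first p symbols of w are all a's and |xy| ≤ p, y lies entirely in the leading a-block: y = a^k for some k with 1 ≤ k ≤ p.
Since 1 ≤ k ≤ p, k divides p!; set t = 1 + p!/k. Then xy^t z has p + (p!/k)·k = p + p! copies of a. Now the a-count equals the b-count, so i ≠ j fails. So xy^t z = a^{p+p!} b^{p+p!} ∉ L.
This contradicts the pumping lemma, so L is not regular.

a^{p+p!} b^{p+p!}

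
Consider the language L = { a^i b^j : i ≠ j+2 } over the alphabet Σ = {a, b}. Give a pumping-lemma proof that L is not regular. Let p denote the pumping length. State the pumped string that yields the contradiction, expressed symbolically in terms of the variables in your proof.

a^{p+p!} b^{p+p!-2}

Suppose for contradiction that L is regular, and let p be the pumping length.
Choose w = a^p b^{p+p!-2}. Since p ≠ (p+p!-2)+2 = p+p!, w ∈ L; and |w| ≥ p.
The pumping lemma gives a decomposition w = xyz where |xy| ≤ p and |y| > 0.
The first p characters of w are a's, so xy (and hence y) consists only of a's. Write y = a^k, 1 ≤ k ≤ p.
Since 1 ≤ k ≤ p, k divides p!; set t = 1 + p!/k. Then xy^t z has p + (p!/k)·k = p + p! copies of a. Now the a-count is p+p! and (b-count)+2 = (p+p!-2)+2 = p+p!, so i ≠ j+2 fails. So xy^t z = a^{p+p!} b^{p+p!-2} ∉ L.
Contradiction. Therefore L is not regular.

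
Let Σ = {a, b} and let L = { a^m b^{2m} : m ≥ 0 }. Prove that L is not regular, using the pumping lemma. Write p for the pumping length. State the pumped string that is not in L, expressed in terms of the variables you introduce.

Assume L is regular; let p be its pumping constant.
Let w = a^p b^{2p} ∈ L; note |w| = 3p ≥ p.
The pumping lemma gives a decomposition w = xyz where |xy| ≤ p and |y| > 0.
The first p characters of w are a's, so xy (and hence y) consists only of a's. Write y = a^k, 1 ≤ k ≤ p.
Pump with i = 2: xy^2z = a^{p+k} b^{2p}. For this to lie in L we would need 2p = 2(p+k), which forces k = 0. But k ≥ 1, so xy^2z ∉ L.
This contradicts the pumping lemma, so L is not regular.

a^{p+k} b^{2p}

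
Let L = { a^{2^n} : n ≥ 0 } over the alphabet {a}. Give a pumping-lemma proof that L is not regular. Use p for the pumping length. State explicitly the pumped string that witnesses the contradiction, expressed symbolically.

a^{2^p+k}

Assume L is regular. Let p be the pumping length given by the pumping lemma.
Take w = a^{2^p} ∈ L with |w| = 2^p ≥ p.
The pumping lemma gives a decomposition w = xyz where |xy| ≤ p and |y| > 0.
Then y = a^k for some k with 1 ≤ k ≤ p.
Pump with i = 2: xy^2z = a^{2^p+k}. Since 1 ≤ k ≤ p < 2^p, we have 2^p < 2^p+k < 2^{p+1}, so 2^p+k is not a power of 2. So xy^2z ∉ L.
This contradicts the pumping lemma, so L is not regular.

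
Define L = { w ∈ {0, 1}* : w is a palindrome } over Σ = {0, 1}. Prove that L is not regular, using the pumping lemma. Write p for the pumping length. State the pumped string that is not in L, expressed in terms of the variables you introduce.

Suppose for contradiction that L is regular, and let p be the pumping length.
Take w = 0^p 1 0^p, a palindrome of length 2p+1 ≥ p.
By the pumping lemma, w = xyz with |xy| ≤ p and |y| > 0.
Since the first p symbols of w are all 0's and |xy| ≤ p, y lies entirely in the leading 0-block: y = 0^k for some k with 1 ≤ k ≤ p.
Pump with i = 2: xy^2z = 0^{p+k} 1 0^p. Its reverse is 0^p 1 0^{p+k}, which differs from xy^2z since k ≥ 1. So xy^2z is not a palindrome and xy^2z ∉ L.
Contradiction. Therefore L is not regular.

0^{p+k} 1 0^p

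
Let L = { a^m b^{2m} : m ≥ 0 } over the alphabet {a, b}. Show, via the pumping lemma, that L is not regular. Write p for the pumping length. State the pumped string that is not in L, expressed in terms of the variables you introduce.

Assume L is regular. Let p be the pumping length given by the pumping lemma.
Choose w = a^p b^{2p}, which is in L with |w| = 3p ≥ p.
Write w = xyz as guaranteed by the lemma, with |xy| ≤ p and |y| > 0.
Because |xy| ≤ p and w begins with p copies of a, we have y = a^k with 1 ≤ k ≤ p.
Pump with i = 2: xy^2z = a^{p+k} b^{2p}. For this to lie in L we would need 2p = 2(p+k), which forces k = 0. But k ≥ 1, so xy^2z ∉ L.
This is a contradiction; hence L is not regular.

a^{p+k} b^{2p}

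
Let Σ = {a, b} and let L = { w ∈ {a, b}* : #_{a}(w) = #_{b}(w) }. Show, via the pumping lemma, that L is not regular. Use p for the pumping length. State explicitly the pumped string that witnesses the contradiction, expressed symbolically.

a^{p+k} b^p

Assume L is regular. Let p be the pumping length given by the pumping lemma.
Choose w = a^p b^p ∈ L with |w| = 2p ≥ p.
By the pumping lemma, w = xyz with |xy| ≤ p and y is nonempty.
Since the first p symbols of w are all a's and |xy| ≤ p, y lies entirely in the leading a-block: y = a^k for some k with 1 ≤ k ≤ p.
Pump with i = 2: xy^2z = a^{p+k} b^p has p+k occurrences of a but only p of b. Since k ≥ 1 the counts differ, so xy^2z ∉ L.
This contradicts the pumping lemma, so L is not regular.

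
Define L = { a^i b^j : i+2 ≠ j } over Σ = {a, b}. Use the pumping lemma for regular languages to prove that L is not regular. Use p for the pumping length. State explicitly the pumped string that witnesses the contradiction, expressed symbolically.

Toward a contradiction, assume L is regular with pumping length p.
Choose w = a^p b^{p+p!+2}. Since p ≠ (p+p!+2)-2 = p+p!, w ∈ L; and |w| ≥ p.
By the pumping lemma, w = xyz with |xy| ≤ p and |y| > 0.
Because |xy| ≤ p and w begins with p copies of a, we have y = a^k with 1 ≤ k ≤ p.
Since 1 ≤ k ≤ p, k divides p!; set t = 1 + p!/k. Then xy^t z has p + (p!/k)·k = p + p! copies of a. Now the a-count is p+p! and (b-count)-2 = (p+p!+2)-2 = p+p!, so i+2 ≠ j fails. So xy^t z = a^{p+p!} b^{p+p!+2} ∉ L.
This contradicts the pumping lemma, so L is not regular.

a^{p+p!} b^{p+p!+2}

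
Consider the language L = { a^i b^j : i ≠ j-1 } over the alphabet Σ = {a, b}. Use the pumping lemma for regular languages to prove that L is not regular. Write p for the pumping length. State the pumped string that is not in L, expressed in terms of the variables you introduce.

Assume L is regular; let p be its pumping constant.
Choose w = a^p b^{p+p!+1}. Since p ≠ (p+p!+1)-1 = p+p!, w ∈ L; and |w| ≥ p.
The pumping lemma gives a decomposition w = xyz where |xy| ≤ p and |y| > 0.
Because |xy| ≤ p and w begins with p copies of a, we have y = a^k with 1 ≤ k ≤ p.
Since 1 ≤ k ≤ p, k divides p!; set t = 1 + p!/k. Then xy^t z has p + (p!/k)·k = p + p! copies of a. Now the a-count is p+p! and (b-count)-1 = (p+p!+1)-1 = p+p!, so i ≠ j-1 fails. So xy^t z = a^{p+p!} b^{p+p!+1} ∉ L.
This contradicts the pumping lemma, so L is not regular.

a^{p+p!} b^{p+p!+1}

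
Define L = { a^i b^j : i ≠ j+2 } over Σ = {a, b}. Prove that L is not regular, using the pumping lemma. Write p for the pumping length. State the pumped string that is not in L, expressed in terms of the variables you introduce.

a^{p+p!} b^{p+p!-2}

Toward a contradiction, assume L is regular with pumping length p.
Choose w = a^p b^{p+p!-2}. Since p ≠ (p+p!-2)+2 = p+p!, w ∈ L; and |w| ≥ p.
The pumping lemma gives a decomposition w = xyz where |xy| ≤ p and y is nonempty.
Since the first p symbols of w are all a's and |xy| ≤ p, y lies entirely in the leading a-block: y = a^k for some k with 1 ≤ k ≤ p.
Since 1 ≤ k ≤ p, k divides p!; set t = 1 + p!/k. Then xy^t z has p + (p!/k)·k = p + p! copies of a. Now the a-count is p+p! and (b-count)+2 = (p+p!-2)+2 = p+p!, so i ≠ j+2 fails. So xy^t z = a^{p+p!} b^{p+p!-2} ∉ L.
This contradicts the pumping lemma, so L is not regular.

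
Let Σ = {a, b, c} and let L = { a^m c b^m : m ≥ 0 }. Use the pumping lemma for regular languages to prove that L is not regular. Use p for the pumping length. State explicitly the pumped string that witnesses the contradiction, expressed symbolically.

a^{p+k} c b^p

Assume L is regular. Let p be the pumping length given by the pumping lemma.
Take w = a^p c b^p ∈ L with |w| = 2p+1 ≥ p.
By the pumping lemma, w = xyz with |xy| ≤ p and y is nonempty.
Because |xy| ≤ p and w begins with p copies of a, we have y = a^k with 1 ≤ k ≤ p.
Pump with i = 2: xy^2z = a^{p+k} c b^p, which would require p+k = p. But k ≥ 1, so xy^2z ∉ L.
This is a contradiction; hence L is not regular.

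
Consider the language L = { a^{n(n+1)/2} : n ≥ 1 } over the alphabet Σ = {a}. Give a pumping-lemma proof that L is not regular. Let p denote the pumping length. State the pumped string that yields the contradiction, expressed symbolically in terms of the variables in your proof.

a^{p(p+1)/2+k}

Assume L is regular. Let p be the pumping length given by the pumping lemma.
Take w = a^{p(p+1)/2} ∈ L with |w| = p(p+1)/2 ≥ p.
By the pumping lemma, w = xyz with |xy| ≤ p and y is nonempty.
Then y = a^k for some k with 1 ≤ k ≤ p.
Pump with i = 2: xy^2z = a^{p(p+1)/2+k}. Since 1 ≤ k ≤ p, p(p+1)/2 < p(p+1)/2+k ≤ p(p+1)/2+p < (p+1)(p+2)/2, so p(p+1)/2+k is strictly between consecutive triangular numbers. So xy^2z ∉ L.
This contradicts the pumping lemma, so L is not regular.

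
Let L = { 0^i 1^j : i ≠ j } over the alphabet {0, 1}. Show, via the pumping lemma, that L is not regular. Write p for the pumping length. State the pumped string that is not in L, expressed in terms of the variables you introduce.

Suppose for contradiction that L is regular, and let p be the pumping length.
Choose w = 0^p 1^{p+p!}. Since p ≠ p+p!, w ∈ L; and |w| ≥ p.
By the pumping lemma, w = xyz with |xy| ≤ p and |y| ≥ 1.
The first p characters of w are 0's, so xy (and hence y) consists only of 0's. Write y = 0^k, 1 ≤ k ≤ p.
Since 1 ≤ k ≤ p, k divides p!; set t = 1 + p!/k. Then xy^t z has p + (p!/k)·k = p + p! copies of 0. Now the 0-count equals the 1-count, so i ≠ j fails. So xy^t z = 0^{p+p!} 1^{p+p!} ∉ L.
This is a contradiction; hence L is not regular.

0^{p+p!} 1^{p+p!}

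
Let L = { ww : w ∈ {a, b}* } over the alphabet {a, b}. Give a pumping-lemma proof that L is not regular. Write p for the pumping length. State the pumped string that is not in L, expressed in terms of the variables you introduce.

Assume L is regular; let p be its pumping constant.
Take w = a^p b^p a^p b^p = uu where u = a^pb^p; then w ∈ L and |w| = 4p ≥ p.
By the pumping lemma, w = xyz with |xy| ≤ p and y is nonempty.
Since the first p symbols of w are all a's and |xy| ≤ p, y lies entirely in the leading a-block: y = a^k for some k with 1 ≤ k ≤ p.
Pump with i = 2: xy^2z = a^{p+k} b^p a^p b^p, of length 4p+k. Suppose this equals vv. The string starts with a and ends with b, so v does too; thus the boundary between the two copies of v is a b→a transition. There is exactly one such transition, at position 2p+k, so |v| = 2p+k and |vv| = 4p+2k ≠ 4p+k since k ≥ 1. So xy^2z ∉ L.
Contradiction. Therefore L is not regular.

a^{p+k} b^p a^p b^p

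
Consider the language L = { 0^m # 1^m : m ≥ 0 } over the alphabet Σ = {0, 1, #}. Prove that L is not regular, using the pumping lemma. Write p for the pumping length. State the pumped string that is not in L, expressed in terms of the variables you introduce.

0^{p+k} # 1^p

Suppose for contradiction that L is regular, and let p be the pumping length.
Take w = 0^p # 1^p ∈ L with |w| = 2p+1 ≥ p.
Write w = xyz as guaranteed by the lemma, with |xy| ≤ p and |y| > 0.
Since the first p symbols of w are all 0's and |xy| ≤ p, y lies entirely in the leading 0-block: y = 0^k for some k with 1 ≤ k ≤ p.
Pump with i = 2: xy^2z = 0^{p+k} # 1^p, which would require p+k = p. But k ≥ 1, so xy^2z ∉ L.
This is a contradiction; hence L is not regular.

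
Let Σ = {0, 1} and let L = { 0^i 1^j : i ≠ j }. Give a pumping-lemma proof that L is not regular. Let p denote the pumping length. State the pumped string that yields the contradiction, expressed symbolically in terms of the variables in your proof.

Suppose for contradiction that L is regular, and let p be the pumping length.
Choose w = 0^p 1^{p+p!}. Since p ≠ p+p!, w ∈ L; and |w| ≥ p.
By the pumping lemma, w = xyz with |xy| ≤ p and |y| ≥ 1.
Since the first p symbols of w are all 0's and |xy| ≤ p, y lies entirely in the leading 0-block: y = 0^k for some k with 1 ≤ k ≤ p.
Since 1 ≤ k ≤ p, k divides p!; set t = 1 + p!/k. Then xy^t z has p + (p!/k)·k = p + p! copies of 0. Now the 0-count equals the 1-count, so i ≠ j fails. So xy^t z = 0^{p+p!} 1^{p+p!} ∉ L.
This is a contradiction; hence L is not regular.

0^{p+p!} 1^{p+p!}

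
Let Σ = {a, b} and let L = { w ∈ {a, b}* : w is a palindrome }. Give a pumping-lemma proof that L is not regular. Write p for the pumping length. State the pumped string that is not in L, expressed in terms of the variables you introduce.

Suppose for contradiction that L is regular, and let p be the pumping length.
Take w = a^p b a^p, a palindrome of length 2p+1 ≥ p.
The pumping lemma gives a decomposition w = xyz where |xy| ≤ p and |y| > 0.
Because |xy| ≤ p and w begins with p copies of a, we have y = a^k with 1 ≤ k ≤ p.
Pump with i = 2: xy^2z = a^{p+k} b a^p. Its reverse is a^p b a^{p+k}, which differs from xy^2z since k ≥ 1. So xy^2z is not a palindrome and xy^2z ∉ L.
This contradicts the pumping lemma, so L is not regular.

a^{p+k} b a^p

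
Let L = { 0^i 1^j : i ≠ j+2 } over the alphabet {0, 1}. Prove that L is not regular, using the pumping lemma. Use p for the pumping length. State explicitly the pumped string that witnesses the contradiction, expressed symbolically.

Toward a contradiction, assume L is regular with pumping length p.
Choose w = 0^p 1^{p+p!-2}. Since p ≠ (p+p!-2)+2 = p+p!, w ∈ L; and |w| ≥ p.
Write w = xyz as guaranteed by the lemma, with |xy| ≤ p and y is nonempty.
Because |xy| ≤ p and w begins with p copies of 0, we have y = 0^k with 1 ≤ k ≤ p.
Since 1 ≤ k ≤ p, k divides p!; set t = 1 + p!/k. Then xy^t z has p + (p!/k)·k = p + p! copies of 0. Now the 0-count is p+p! and (1-count)+2 = (p+p!-2)+2 = p+p!, so i ≠ j+2 fails. So xy^t z = 0^{p+p!} 1^{p+p!-2} ∉ L.
This contradicts the pumping lemma, so L is not regular.

0^{p+p!} 1^{p+p!-2}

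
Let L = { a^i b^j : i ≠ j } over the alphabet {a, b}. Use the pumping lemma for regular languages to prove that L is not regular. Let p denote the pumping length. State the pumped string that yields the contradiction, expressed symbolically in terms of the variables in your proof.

Assume L is regular; let p be its pumping constant.
Choose w = a^p b^{p+p!}. Since p ≠ p+p!, w ∈ L; and |w| ≥ p.
The pumping lemma gives a decomposition w = xyz where |xy| ≤ p and |y| ≥ 1.
Because |xy| ≤ p and w begins with p copies of a, we have y = a^k with 1 ≤ k ≤ p.
Since 1 ≤ k ≤ p, k divides p!; set t = 1 + p!/k. Then xy^t z has p + (p!/k)·k = p + p! copies of a. Now the a-count equals the b-count, so i ≠ j fails. So xy^t z = a^{p+p!} b^{p+p!} ∉ L.
This is a contradiction; hence L is not regular.

a^{p+p!} b^{p+p!}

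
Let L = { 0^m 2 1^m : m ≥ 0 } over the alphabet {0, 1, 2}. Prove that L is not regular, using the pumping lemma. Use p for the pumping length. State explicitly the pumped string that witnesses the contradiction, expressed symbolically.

Suppose for contradiction that L is regular, and let p be the pumping length.
Take w = 0^p 2 1^p ∈ L with |w| = 2p+1 ≥ p.
By the pumping lemma, w = xyz with |xy| ≤ p and y is nonempty.
Since the first p symbols of w are all 0's and |xy| ≤ p, y lies entirely in the leading 0-block: y = 0^k for some k with 1 ≤ k ≤ p.
Pump with i = 2: xy^2z = 0^{p+k} 2 1^p, which would require p+k = p. But k ≥ 1, so xy^2z ∉ L.
Contradiction. Therefore L is not regular.

0^{p+k} 2 1^p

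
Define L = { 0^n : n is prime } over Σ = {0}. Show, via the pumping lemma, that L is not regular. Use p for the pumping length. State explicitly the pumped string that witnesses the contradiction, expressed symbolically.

0^{q(1+k)}

Assume L is regular; let p be its pumping constant.
Let q be a prime with q ≥ p+2 (infinitely many primes exist), and take w = 0^q ∈ L with |w| = q ≥ p.
By the pumping lemma, w = xyz with |xy| ≤ p and |y| ≥ 1.
Then y = 0^k for some k with 1 ≤ k ≤ p.
Since 1 ≤ k ≤ p, |xz| = q-k. Pump with i = q+1: |xy^{q+1}z| = (q-k)+(q+1)k = q+qk = q(1+k), which is composite (both factors ≥ 2). So xy^{q+1}z = 0^{q(1+k)} ∉ L.
This contradicts the pumping lemma, so L is not regular.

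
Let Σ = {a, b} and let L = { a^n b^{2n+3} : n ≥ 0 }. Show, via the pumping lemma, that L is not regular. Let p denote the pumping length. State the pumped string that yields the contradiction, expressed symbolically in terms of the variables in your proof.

a^{p+k} b^{2p+3}

Suppose for contradiction that L is regular, and let p be the pumping length.
Let w = a^p b^{2p+3} ∈ L; note |w| = 3p+3 ≥ p.
The pumping lemma gives a decomposition w = xyz where |xy| ≤ p and |y| > 0.
Since the first p symbols of w are all a's and |xy| ≤ p, y lies entirely in the leading a-block: y = a^k for some k with 1 ≤ k ≤ p.
Pump with i = 2: xy^2z = a^{p+k} b^{2p+3}. For this to lie in L we would need 2p+3 = 2(p+k)+3, which forces k = 0. But k ≥ 1, so xy^2z ∉ L.
This contradicts the pumping lemma, so L is not regular.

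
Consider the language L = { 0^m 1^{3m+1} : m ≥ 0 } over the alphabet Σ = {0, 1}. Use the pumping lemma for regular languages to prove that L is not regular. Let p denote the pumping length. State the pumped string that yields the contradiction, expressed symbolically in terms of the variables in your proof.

Toward a contradiction, assume L is regular with pumping length p.
Choose w = 0^p 1^{3p+1}, which is in L with |w| = 4p+1 ≥ p.
The pumping lemma gives a decomposition w = xyz where |xy| ≤ p and |y| > 0.
The first p characters of w are 0's, so xy (and hence y) consists only of 0's. Write y = 0^k, 1 ≤ k ≤ p.
Pump with i = 2: xy^2z = 0^{p+k} 1^{3p+1}. For this to lie in L we would need 3p+1 = 3(p+k)+1, which forces k = 0. But k ≥ 1, so xy^2z ∉ L.
Contradiction. Therefore L is not regular.

0^{p+k} 1^{3p+1}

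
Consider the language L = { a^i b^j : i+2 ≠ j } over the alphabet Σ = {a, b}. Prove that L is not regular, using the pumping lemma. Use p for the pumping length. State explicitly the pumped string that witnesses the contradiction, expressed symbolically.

a^{p+p!} b^{p+p!+2}

Suppose for contradiction that L is regular, and let p be the pumping length.
Choose w = a^p b^{p+p!+2}. Since p ≠ (p+p!+2)-2 = p+p!, w ∈ L; and |w| ≥ p.
The pumping lemma gives a decomposition w = xyz where |xy| ≤ p and y is nonempty.
Since the first p symbols of w are all a's and |xy| ≤ p, y lies entirely in the leading a-block: y = a^k for some k with 1 ≤ k ≤ p.
Since 1 ≤ k ≤ p, k divides p!; set t = 1 + p!/k. Then xy^t z has p + (p!/k)·k = p + p! copies of a. Now the a-count is p+p! and (b-count)-2 = (p+p!+2)-2 = p+p!, so i+2 ≠ j fails. So xy^t z = a^{p+p!} b^{p+p!+2} ∉ L.
Contradiction. Therefore L is not regular.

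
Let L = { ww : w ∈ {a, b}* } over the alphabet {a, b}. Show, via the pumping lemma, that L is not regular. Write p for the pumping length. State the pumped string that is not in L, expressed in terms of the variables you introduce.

Toward a contradiction, assume L is regular with pumping length p.
Take w = a^p b^p a^p b^p = uu where u = a^pb^p; then w ∈ L and |w| = 4p ≥ p.
Write w = xyz as guaranteed by the lemma, with |xy| ≤ p and |y| > 0.
Since the first p symbols of w are all a's and |xy| ≤ p, y lies entirely in the leading a-block: y = a^k for some k with 1 ≤ k ≤ p.
Pump with i = 2: xy^2z = a^{p+k} b^p a^p b^p, of length 4p+k. Suppose this equals vv. The string starts with a and ends with b, so v does too; thus the boundary between the two copies of v is a b→a transition. There is exactly one such transition, at position 2p+k, so |v| = 2p+k and |vv| = 4p+2k ≠ 4p+k since k ≥ 1. So xy^2z ∉ L.
This contradicts the pumping lemma, so L is not regular.

a^{p+k} b^p a^p b^p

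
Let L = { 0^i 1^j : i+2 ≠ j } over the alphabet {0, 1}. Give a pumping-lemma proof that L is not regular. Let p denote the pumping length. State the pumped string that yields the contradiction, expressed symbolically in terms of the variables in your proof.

0^{p+p!} 1^{p+p!+2}

Assume L is regular; let p be its pumping constant.
Choose w = 0^p 1^{p+p!+2}. Since p ≠ (p+p!+2)-2 = p+p!, w ∈ L; and |w| ≥ p.
Write w = xyz as guaranteed by the lemma, with |xy| ≤ p and |y| ≥ 1.
Because |xy| ≤ p and w begins with p copies of 0, we have y = 0^k with 1 ≤ k ≤ p.
Since 1 ≤ k ≤ p, k divides p!; set t = 1 + p!/k. Then xy^t z has p + (p!/k)·k = p + p! copies of 0. Now the 0-count is p+p! and (1-count)-2 = (p+p!+2)-2 = p+p!, so i+2 ≠ j fails. So xy^t z = 0^{p+p!} 1^{p+p!+2} ∉ L.
This contradicts the pumping lemma, so L is not regular.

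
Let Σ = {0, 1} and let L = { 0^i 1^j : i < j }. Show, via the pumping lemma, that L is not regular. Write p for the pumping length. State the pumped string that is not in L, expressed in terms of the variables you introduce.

0^{p+k} 1^{p+1}

Suppose for contradiction that L is regular, and let p be the pumping length.
Choose w = 0^p 1^{p+1} ∈ L, with |w| = 2p+1 ≥ p.
The pumping lemma gives a decomposition w = xyz where |xy| ≤ p and y is nonempty.
The first p characters of w are 0's, so xy (and hence y) consists only of 0's. Write y = 0^k, 1 ≤ k ≤ p.
Consider xy^2z = 0^{p+k} 1^{p+1}. Since k ≥ 1, the 0-count p+k is at least p+1, so i < j fails; thus xy^2z ∉ L.
This contradicts the pumping lemma, so L is not regular.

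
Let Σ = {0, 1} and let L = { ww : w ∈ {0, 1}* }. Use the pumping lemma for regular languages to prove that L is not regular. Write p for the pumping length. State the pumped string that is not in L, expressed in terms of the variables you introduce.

Suppose for contradiction that L is regular, and let p be the pumping length.
Take w = 0^p 1^p 0^p 1^p = uu where u = 0^p1^p; then w ∈ L and |w| = 4p ≥ p.
The pumping lemma gives a decomposition w = xyz where |xy| ≤ p and y is nonempty.
Since the first p symbols of w are all 0's and |xy| ≤ p, y lies entirely in the leading 0-block: y = 0^k for some k with 1 ≤ k ≤ p.
Pump with i = 2: xy^2z = 0^{p+k} 1^p 0^p 1^p, of length 4p+k. Suppose this equals vv. The string starts with 0 and ends with 1, so v does too; thus the boundary between the two copies of v is a 1→0 transition. There is exactly one such transition, at position 2p+k, so |v| = 2p+k and |vv| = 4p+2k ≠ 4p+k since k ≥ 1. So xy^2z ∉ L.
Contradiction. Therefore L is not regular.

0^{p+k} 1^p 0^p 1^p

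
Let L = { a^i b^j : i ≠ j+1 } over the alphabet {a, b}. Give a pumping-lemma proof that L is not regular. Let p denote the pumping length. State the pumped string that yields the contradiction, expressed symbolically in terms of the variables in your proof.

a^{p+p!} b^{p+p!-1}

Toward a contradiction, assume L is regular with pumping length p.
Choose w = a^p b^{p+p!-1}. Since p ≠ (p+p!-1)+1 = p+p!, w ∈ L; and |w| ≥ p.
The pumping lemma gives a decomposition w = xyz where |xy| ≤ p and y is nonempty.
The first p characters of w are a's, so xy (and hence y) consists only of a's. Write y = a^k, 1 ≤ k ≤ p.
Since 1 ≤ k ≤ p, k divides p!; set t = 1 + p!/k. Then xy^t z has p + (p!/k)·k = p + p! copies of a. Now the a-count is p+p! and (b-count)+1 = (p+p!-1)+1 = p+p!, so i ≠ j+1 fails. So xy^t z = a^{p+p!} b^{p+p!-1} ∉ L.
This is a contradiction; hence L is not regular.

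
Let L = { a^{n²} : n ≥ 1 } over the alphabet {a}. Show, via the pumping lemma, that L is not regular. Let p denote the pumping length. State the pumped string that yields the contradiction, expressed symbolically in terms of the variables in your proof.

Assume L is regular; let p be its pumping constant.
Take w = a^{p²} ∈ L with |w| = p² ≥ p.
By the pumping lemma, w = xyz with |xy| ≤ p and y is nonempty.
Then y = a^k for some k with 1 ≤ k ≤ p.
Pump with i = 2: xy^2z = a^{p²+k}. Since 1 ≤ k ≤ p, p² < p²+k ≤ p²+p < (p+1)², so p²+k lies strictly between consecutive squares and is not a perfect square. So xy^2z ∉ L.
This contradicts the pumping lemma, so L is not regular.

a^{p²+k}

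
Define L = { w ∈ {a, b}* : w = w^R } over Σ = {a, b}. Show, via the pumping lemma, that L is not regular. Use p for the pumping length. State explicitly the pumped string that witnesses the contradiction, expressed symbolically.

a^{p+k} b a^p

Toward a contradiction, assume L is regular with pumping length p.
Take w = a^p b a^p, a palindrome of length 2p+1 ≥ p.
Write w = xyz as guaranteed by the lemma, with |xy| ≤ p and y is nonempty.
Because |xy| ≤ p and w begins with p copies of a, we have y = a^k with 1 ≤ k ≤ p.
Pump with i = 2: xy^2z = a^{p+k} b a^p. Its reverse is a^p b a^{p+k}, which differs from xy^2z since k ≥ 1. So xy^2z is not a palindrome and xy^2z ∉ L.
Contradiction. Therefore L is not regular.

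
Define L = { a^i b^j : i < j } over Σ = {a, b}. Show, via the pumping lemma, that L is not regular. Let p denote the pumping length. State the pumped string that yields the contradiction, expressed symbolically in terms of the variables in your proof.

a^{p+k} b^{p+1}

Toward a contradiction, assume L is regular with pumping length p.
Choose w = a^p b^{p+1} ∈ L, with |w| = 2p+1 ≥ p.
Write w = xyz as guaranteed by the lemma, with |xy| ≤ p and |y| > 0.
The first p characters of w are a's, so xy (and hence y) consists only of a's. Write y = a^k, 1 ≤ k ≤ p.
Consider xy^2z = a^{p+k} b^{p+1}. Since k ≥ 1, the a-count p+k is at least p+1, so i < j fails; thus xy^2z ∉ L.
Contradiction. Therefore L is not regular.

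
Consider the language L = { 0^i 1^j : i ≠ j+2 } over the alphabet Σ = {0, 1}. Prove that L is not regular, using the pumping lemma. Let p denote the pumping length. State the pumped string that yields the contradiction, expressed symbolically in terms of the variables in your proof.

Assume L is regular. Let p be the pumping length given by the pumping lemma.
Choose w = 0^p 1^{p+p!-2}. Since p ≠ (p+p!-2)+2 = p+p!, w ∈ L; and |w| ≥ p.
The pumping lemma gives a decomposition w = xyz where |xy| ≤ p and y is nonempty.
Because |xy| ≤ p and w begins with p copies of 0, we have y = 0^k with 1 ≤ k ≤ p.
Since 1 ≤ k ≤ p, k divides p!; set t = 1 + p!/k. Then xy^t z has p + (p!/k)·k = p + p! copies of 0. Now the 0-count is p+p! and (1-count)+2 = (p+p!-2)+2 = p+p!, so i ≠ j+2 fails. So xy^t z = 0^{p+p!} 1^{p+p!-2} ∉ L.
This is a contradiction; hence L is not regular.

0^{p+p!} 1^{p+p!-2}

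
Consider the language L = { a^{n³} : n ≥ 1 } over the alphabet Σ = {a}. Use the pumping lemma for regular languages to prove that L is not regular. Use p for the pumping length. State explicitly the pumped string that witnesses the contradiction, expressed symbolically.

a^{p³+k}

Assume L is regular. Let p be the pumping length given by the pumping lemma.
Take w = a^{p³} ∈ L with |w| = p³ ≥ p.
The pumping lemma gives a decomposition w = xyz where |xy| ≤ p and |y| ≥ 1.
Then y = a^k for some k with 1 ≤ k ≤ p.
Pump with i = 2: xy^2z = a^{p³+k}. Since 1 ≤ k ≤ p, p³ < p³+k ≤ p³+p < p³+3p²+3p+1 = (p+1)³, so p³+k is not a perfect cube. So xy^2z ∉ L.
Contradiction. Therefore L is not regular.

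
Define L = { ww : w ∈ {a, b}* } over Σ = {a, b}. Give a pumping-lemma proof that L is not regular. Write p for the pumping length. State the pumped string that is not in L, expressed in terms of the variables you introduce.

Toward a contradiction, assume L is regular with pumping length p.
Take w = a^p b^p a^p b^p = uu where u = a^pb^p; then w ∈ L and |w| = 4p ≥ p.
The pumping lemma gives a decomposition w = xyz where |xy| ≤ p and |y| ≥ 1.
Because |xy| ≤ p and w begins with p copies of a, we have y = a^k with 1 ≤ k ≤ p.
Pump with i = 2: xy^2z = a^{p+k} b^p a^p b^p, of length 4p+k. Suppose this equals vv. The string starts with a and ends with b, so v does too; thus the boundary between the two copies of v is a b→a transition. There is exactly one such transition, at position 2p+k, so |v| = 2p+k and |vv| = 4p+2k ≠ 4p+k since k ≥ 1. So xy^2z ∉ L.
Contradiction. Therefore L is not regular.

a^{p+k} b^p a^p b^p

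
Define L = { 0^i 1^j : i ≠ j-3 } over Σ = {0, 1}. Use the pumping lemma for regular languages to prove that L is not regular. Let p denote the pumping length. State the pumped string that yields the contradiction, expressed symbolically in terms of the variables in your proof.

0^{p+p!} 1^{p+p!+3}

Assume L is regular; let p be its pumping constant.
Choose w = 0^p 1^{p+p!+3}. Since p ≠ (p+p!+3)-3 = p+p!, w ∈ L; and |w| ≥ p.
By the pumping lemma, w = xyz with |xy| ≤ p and |y| > 0.
Because |xy| ≤ p and w begins with p copies of 0, we have y = 0^k with 1 ≤ k ≤ p.
Since 1 ≤ k ≤ p, k divides p!; set t = 1 + p!/k. Then xy^t z has p + (p!/k)·k = p + p! copies of 0. Now the 0-count is p+p! and (1-count)-3 = (p+p!+3)-3 = p+p!, so i ≠ j-3 fails. So xy^t z = 0^{p+p!} 1^{p+p!+3} ∉ L.
This contradicts the pumping lemma, so L is not regular.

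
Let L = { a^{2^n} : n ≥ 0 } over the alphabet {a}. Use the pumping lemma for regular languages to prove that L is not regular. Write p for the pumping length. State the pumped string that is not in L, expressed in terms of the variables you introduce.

a^{2^p+k}

Assume L is regular; let p be its pumping constant.
Take w = a^{2^p} ∈ L with |w| = 2^p ≥ p.
Write w = xyz as guaranteed by the lemma, with |xy| ≤ p and |y| ≥ 1.
Then y = a^k for some k with 1 ≤ k ≤ p.
Pump with i = 2: xy^2z = a^{2^p+k}. Since 1 ≤ k ≤ p < 2^p, we have 2^p < 2^p+k < 2^{p+1}, so 2^p+k is not a power of 2. So xy^2z ∉ L.
This is a contradiction; hence L is not regular.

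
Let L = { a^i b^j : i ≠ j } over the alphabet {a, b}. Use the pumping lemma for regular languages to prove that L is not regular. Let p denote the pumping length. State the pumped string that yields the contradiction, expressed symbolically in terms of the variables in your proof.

Suppose for contradiction that L is regular, and let p be the pumping length.
Choose w = a^p b^{p+p!}. Since p ≠ p+p!, w ∈ L; and |w| ≥ p.
The pumping lemma gives a decomposition w = xyz where |xy| ≤ p and |y| ≥ 1.
Because |xy| ≤ p and w begins with p copies of a, we have y = a^k with 1 ≤ k ≤ p.
Since 1 ≤ k ≤ p, k divides p!; set t = 1 + p!/k. Then xy^t z has p + (p!/k)·k = p + p! copies of a. Now the a-count equals the b-count, so i ≠ j fails. So xy^t z = a^{p+p!} b^{p+p!} ∉ L.
This is a contradiction; hence L is not regular.

a^{p+p!} b^{p+p!}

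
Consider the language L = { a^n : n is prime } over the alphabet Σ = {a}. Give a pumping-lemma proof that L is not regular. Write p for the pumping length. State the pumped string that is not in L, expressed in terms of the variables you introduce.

Suppose for contradiction that L is regular, and let p be the pumping length.
Let q be a prime with q ≥ p+2 (infinitely many primes exist), and take w = a^q ∈ L with |w| = q ≥ p.
By the pumping lemma, w = xyz with |xy| ≤ p and |y| > 0.
Then y = a^k for some k with 1 ≤ k ≤ p.
Since 1 ≤ k ≤ p, |xz| = q-k. Pump with i = q+1: |xy^{q+1}z| = (q-k)+(q+1)k = q+qk = q(1+k), which is composite (both factors ≥ 2). So xy^{q+1}z = a^{q(1+k)} ∉ L.
Contradiction. Therefore L is not regular.

a^{q(1+k)}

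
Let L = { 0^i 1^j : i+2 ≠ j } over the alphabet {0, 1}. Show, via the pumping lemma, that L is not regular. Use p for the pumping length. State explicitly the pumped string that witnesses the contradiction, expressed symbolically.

0^{p+p!} 1^{p+p!+2}

Toward a contradiction, assume L is regular with pumping length p.
Choose w = 0^p 1^{p+p!+2}. Since p ≠ (p+p!+2)-2 = p+p!, w ∈ L; and |w| ≥ p.
By the pumping lemma, w = xyz with |xy| ≤ p and |y| > 0.
The first p characters of w are 0's, so xy (and hence y) consists only of 0's. Write y = 0^k, 1 ≤ k ≤ p.
Since 1 ≤ k ≤ p, k divides p!; set t = 1 + p!/k. Then xy^t z has p + (p!/k)·k = p + p! copies of 0. Now the 0-count is p+p! and (1-count)-2 = (p+p!+2)-2 = p+p!, so i+2 ≠ j fails. So xy^t z = 0^{p+p!} 1^{p+p!+2} ∉ L.
This contradicts the pumping lemma, so L is not regular.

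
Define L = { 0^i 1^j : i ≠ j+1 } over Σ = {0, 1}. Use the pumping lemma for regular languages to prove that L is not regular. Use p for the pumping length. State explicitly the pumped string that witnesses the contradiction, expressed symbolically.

0^{p+p!} 1^{p+p!-1}

Toward a contradiction, assume L is regular with pumping length p.
Choose w = 0^p 1^{p+p!-1}. Since p ≠ (p+p!-1)+1 = p+p!, w ∈ L; and |w| ≥ p.
The pumping lemma gives a decomposition w = xyz where |xy| ≤ p and y is nonempty.
Because |xy| ≤ p and w begins with p copies of 0, we have y = 0^k with 1 ≤ k ≤ p.
Since 1 ≤ k ≤ p, k divides p!; set t = 1 + p!/k. Then xy^t z has p + (p!/k)·k = p + p! copies of 0. Now the 0-count is p+p! and (1-count)+1 = (p+p!-1)+1 = p+p!, so i ≠ j+1 fails. So xy^t z = 0^{p+p!} 1^{p+p!-1} ∉ L.
This is a contradiction; hence L is not regular.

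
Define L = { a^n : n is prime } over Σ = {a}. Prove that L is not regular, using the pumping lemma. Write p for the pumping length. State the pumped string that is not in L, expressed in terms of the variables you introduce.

a^{q(1+k)}

Toward a contradiction, assume L is regular with pumping length p.
Let q be a prime with q ≥ p+2 (infinitely many primes exist), and take w = a^q ∈ L with |w| = q ≥ p.
The pumping lemma gives a decomposition w = xyz where |xy| ≤ p and y is nonempty.
Then y = a^k for some k with 1 ≤ k ≤ p.
Since 1 ≤ k ≤ p, |xz| = q-k. Pump with i = q+1: |xy^{q+1}z| = (q-k)+(q+1)k = q+qk = q(1+k), which is composite (both factors ≥ 2). So xy^{q+1}z = a^{q(1+k)} ∉ L.
This is a contradiction; hence L is not regular.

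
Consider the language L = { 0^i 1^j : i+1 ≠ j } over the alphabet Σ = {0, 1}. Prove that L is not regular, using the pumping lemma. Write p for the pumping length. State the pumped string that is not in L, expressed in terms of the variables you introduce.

Toward a contradiction, assume L is regular with pumping length p.
Choose w = 0^p 1^{p+p!+1}. Since p ≠ (p+p!+1)-1 = p+p!, w ∈ L; and |w| ≥ p.
Write w = xyz as guaranteed by the lemma, with |xy| ≤ p and |y| ≥ 1.
Since the first p symbols of w are all 0's and |xy| ≤ p, y lies entirely in the leading 0-block: y = 0^k for some k with 1 ≤ k ≤ p.
Since 1 ≤ k ≤ p, k divides p!; set t = 1 + p!/k. Then xy^t z has p + (p!/k)·k = p + p! copies of 0. Now the 0-count is p+p! and (1-count)-1 = (p+p!+1)-1 = p+p!, so i+1 ≠ j fails. So xy^t z = 0^{p+p!} 1^{p+p!+1} ∉ L.
This contradicts the pumping lemma, so L is not regular.

0^{p+p!} 1^{p+p!+1}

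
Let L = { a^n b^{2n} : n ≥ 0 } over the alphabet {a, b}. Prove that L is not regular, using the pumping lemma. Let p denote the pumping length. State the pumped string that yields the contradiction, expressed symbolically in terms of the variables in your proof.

Assume L is regular. Let p be the pumping length given by the pumping lemma.
Choose w = a^p b^{2p}, which is in L with |w| = 3p ≥ p.
The pumping lemma gives a decomposition w = xyz where |xy| ≤ p and |y| > 0.
Because |xy| ≤ p and w begins with p copies of a, we have y = a^k with 1 ≤ k ≤ p.
Pump with i = 2: xy^2z = a^{p+k} b^{2p}. For this to lie in L we would need 2p = 2(p+k), which forces k = 0. But k ≥ 1, so xy^2z ∉ L.
Contradiction. Therefore L is not regular.

a^{p+k} b^{2p}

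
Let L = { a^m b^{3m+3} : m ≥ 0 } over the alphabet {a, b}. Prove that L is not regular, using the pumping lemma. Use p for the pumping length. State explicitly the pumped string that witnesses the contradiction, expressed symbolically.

a^{p+k} b^{3p+3}

Assume L is regular; let p be its pumping constant.
Choose w = a^p b^{3p+3}, which is in L with |w| = 4p+3 ≥ p.
The pumping lemma gives a decomposition w = xyz where |xy| ≤ p and |y| > 0.
The first p characters of w are a's, so xy (and hence y) consists only of a's. Write y = a^k, 1 ≤ k ≤ p.
Pump with i = 2: xy^2z = a^{p+k} b^{3p+3}. For this to lie in L we would need 3p+3 = 3(p+k)+3, which forces k = 0. But k ≥ 1, so xy^2z ∉ L.
This is a contradiction; hence L is not regular.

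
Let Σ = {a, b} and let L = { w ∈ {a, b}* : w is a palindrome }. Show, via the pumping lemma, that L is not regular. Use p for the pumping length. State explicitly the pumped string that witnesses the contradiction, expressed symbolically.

Toward a contradiction, assume L is regular with pumping length p.
Take w = a^p b a^p, a palindrome of length 2p+1 ≥ p.
By the pumping lemma, w = xyz with |xy| ≤ p and |y| ≥ 1.
Because |xy| ≤ p and w begins with p copies of a, we have y = a^k with 1 ≤ k ≤ p.
Pump with i = 2: xy^2z = a^{p+k} b a^p. Its reverse is a^p b a^{p+k}, which differs from xy^2z since k ≥ 1. So xy^2z is not a palindrome and xy^2z ∉ L.
Contradiction. Therefore L is not regular.

a^{p+k} b a^p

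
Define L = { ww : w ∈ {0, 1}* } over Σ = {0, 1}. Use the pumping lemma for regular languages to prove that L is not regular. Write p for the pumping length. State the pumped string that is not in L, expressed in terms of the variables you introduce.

Assume L is regular; let p be its pumping constant.
Take w = 0^p 1^p 0^p 1^p = uu where u = 0^p1^p; then w ∈ L and |w| = 4p ≥ p.
By the pumping lemma, w = xyz with |xy| ≤ p and |y| > 0.
Since the first p symbols of w are all 0's and |xy| ≤ p, y lies entirely in the leading 0-block: y = 0^k for some k with 1 ≤ k ≤ p.
Pump with i = 2: xy^2z = 0^{p+k} 1^p 0^p 1^p, of length 4p+k. Suppose this equals vv. The string starts with 0 and ends with 1, so v does too; thus the boundary between the two copies of v is a 1→0 transition. There is exactly one such transition, at position 2p+k, so |v| = 2p+k and |vv| = 4p+2k ≠ 4p+k since k ≥ 1. So xy^2z ∉ L.
This is a contradiction; hence L is not regular.

0^{p+k} 1^p 0^p 1^p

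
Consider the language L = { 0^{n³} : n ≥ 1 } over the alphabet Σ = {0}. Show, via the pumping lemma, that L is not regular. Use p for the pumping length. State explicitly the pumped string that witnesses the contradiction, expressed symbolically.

Assume L is regular. Let p be the pumping length given by the pumping lemma.
Take w = 0^{p³} ∈ L with |w| = p³ ≥ p.
By the pumping lemma, w = xyz with |xy| ≤ p and |y| > 0.
Then y = 0^k for some k with 1 ≤ k ≤ p.
Pump with i = 2: xy^2z = 0^{p³+k}. Since 1 ≤ k ≤ p, p³ < p³+k ≤ p³+p < p³+3p²+3p+1 = (p+1)³, so p³+k is not a perfect cube. So xy^2z ∉ L.
Contradiction. Therefore L is not regular.

0^{p³+k}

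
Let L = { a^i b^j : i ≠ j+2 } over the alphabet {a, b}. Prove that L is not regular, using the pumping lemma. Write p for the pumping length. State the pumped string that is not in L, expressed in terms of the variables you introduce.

a^{p+p!} b^{p+p!-2}

Assume L is regular. Let p be the pumping length given by the pumping lemma.
Choose w = a^p b^{p+p!-2}. Since p ≠ (p+p!-2)+2 = p+p!, w ∈ L; and |w| ≥ p.
Write w = xyz as guaranteed by the lemma, with |xy| ≤ p and |y| ≥ 1.
Because |xy| ≤ p and w begins with p copies of a, we have y = a^k with 1 ≤ k ≤ p.
Since 1 ≤ k ≤ p, k divides p!; set t = 1 + p!/k. Then xy^t z has p + (p!/k)·k = p + p! copies of a. Now the a-count is p+p! and (b-count)+2 = (p+p!-2)+2 = p+p!, so i ≠ j+2 fails. So xy^t z = a^{p+p!} b^{p+p!-2} ∉ L.
Contradiction. Therefore L is not regular.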